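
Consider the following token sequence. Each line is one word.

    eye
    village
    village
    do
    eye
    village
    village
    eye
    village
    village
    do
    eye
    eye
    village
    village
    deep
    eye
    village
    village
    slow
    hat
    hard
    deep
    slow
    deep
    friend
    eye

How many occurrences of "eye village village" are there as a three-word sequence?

Scanning the 25 overlapping trigram windows for "eye village village":
  position 1–3: eye village village
  position 5–7: eye village village
  position 8–10: eye village village
  position 13–15: eye village village
  position 17–19: eye village village

5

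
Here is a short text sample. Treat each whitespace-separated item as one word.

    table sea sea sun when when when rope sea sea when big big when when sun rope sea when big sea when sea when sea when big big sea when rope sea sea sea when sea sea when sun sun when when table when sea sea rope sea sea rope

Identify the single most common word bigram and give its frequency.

Bigram frequencies (highest first):
  sea when: 8
  sea sea: 7
  when when: 4
  rope sea: 4
  when sea: 4
  when big: 3
  … (13 more, each ≤ 2)

"sea when", 8 times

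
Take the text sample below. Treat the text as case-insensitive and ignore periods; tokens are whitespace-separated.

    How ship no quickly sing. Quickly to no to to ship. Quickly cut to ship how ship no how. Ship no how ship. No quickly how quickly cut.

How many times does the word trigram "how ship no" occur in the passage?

4

Scanning the 26 overlapping trigram windows for "how ship no":
  position 1–3: how ship no
  position 16–18: how ship no
  position 19–21: how ship no
  position 22–24: how ship no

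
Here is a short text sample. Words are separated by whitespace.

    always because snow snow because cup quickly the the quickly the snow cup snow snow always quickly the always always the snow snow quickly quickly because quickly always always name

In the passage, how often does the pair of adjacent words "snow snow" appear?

3

Scanning the 29 overlapping bigram windows for "snow snow":
  position 3–4: snow snow
  position 14–15: snow snow
  position 22–23: snow snow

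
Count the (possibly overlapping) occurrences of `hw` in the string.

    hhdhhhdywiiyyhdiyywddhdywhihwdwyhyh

Sliding a length-2 window over the 35 characters (34 positions):
  position 28–29: hw

1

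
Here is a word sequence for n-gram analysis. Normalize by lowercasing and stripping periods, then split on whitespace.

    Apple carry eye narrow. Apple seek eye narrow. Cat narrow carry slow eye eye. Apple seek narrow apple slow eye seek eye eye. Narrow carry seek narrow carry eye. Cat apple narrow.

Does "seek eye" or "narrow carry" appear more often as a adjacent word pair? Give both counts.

"narrow carry" (3 vs 2)

"seek eye": 2 occurrences
"narrow carry": 3 occurrences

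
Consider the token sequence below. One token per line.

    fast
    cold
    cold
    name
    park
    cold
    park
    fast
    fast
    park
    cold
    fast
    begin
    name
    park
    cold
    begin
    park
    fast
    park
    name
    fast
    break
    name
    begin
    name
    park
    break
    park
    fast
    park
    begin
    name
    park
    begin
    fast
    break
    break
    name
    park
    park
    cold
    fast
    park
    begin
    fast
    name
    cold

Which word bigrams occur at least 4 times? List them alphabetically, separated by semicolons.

fast park; name park; park cold

Bigram counts meeting the condition (at least 4 times):
  fast park: 4
  name park: 5
  park cold: 4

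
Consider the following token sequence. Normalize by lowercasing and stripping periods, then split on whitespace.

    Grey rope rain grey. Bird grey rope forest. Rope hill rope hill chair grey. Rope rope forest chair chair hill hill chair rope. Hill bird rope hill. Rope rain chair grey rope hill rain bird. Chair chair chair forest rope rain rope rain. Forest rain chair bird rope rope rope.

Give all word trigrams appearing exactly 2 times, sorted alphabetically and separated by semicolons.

chair grey rope; rope hill rope

Trigram counts meeting the condition (exactly 2 times):
  chair grey rope: 2
  rope hill rope: 2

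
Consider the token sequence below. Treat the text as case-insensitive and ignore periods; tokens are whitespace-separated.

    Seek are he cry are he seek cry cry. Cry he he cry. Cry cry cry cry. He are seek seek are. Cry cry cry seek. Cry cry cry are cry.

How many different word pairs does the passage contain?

14

31 tokens → 30 bigram windows in total.
Repeated bigrams (each contributes count−1 duplicates):
  cry cry: 10
  are cry: 2
  are he: 2
  cry are: 2
  cry he: 2
  he cry: 2
  seek are: 2
  seek cry: 2
16 duplicate windows → 30 − 16 = 14 distinct.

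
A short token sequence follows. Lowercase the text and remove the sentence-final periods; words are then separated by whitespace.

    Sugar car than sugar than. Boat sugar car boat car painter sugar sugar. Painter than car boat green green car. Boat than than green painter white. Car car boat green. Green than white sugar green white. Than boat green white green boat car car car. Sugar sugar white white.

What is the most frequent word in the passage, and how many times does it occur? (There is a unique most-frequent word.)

"car", 10 times

Unigram frequencies (highest first):
  car: 10
  sugar: 8
  green: 8
  than: 7
  boat: 7
  white: 6
  … (1 more, each ≤ 3)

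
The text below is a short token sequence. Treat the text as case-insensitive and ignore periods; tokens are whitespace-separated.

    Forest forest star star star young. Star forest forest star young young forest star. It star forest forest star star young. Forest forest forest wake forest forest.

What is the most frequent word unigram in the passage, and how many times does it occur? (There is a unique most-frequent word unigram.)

Unigram frequencies (highest first):
  forest: 12
  star: 9
  young: 4
  it: 1
  wake: 1

"forest", 12 times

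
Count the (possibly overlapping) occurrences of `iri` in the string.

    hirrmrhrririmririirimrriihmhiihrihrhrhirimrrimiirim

Sliding a length-3 window over the 51 characters (49 positions):
  position 10–12: iri
  position 15–17: iri
  position 18–20: iri
  position 39–41: iri
  position 48–50: iri

5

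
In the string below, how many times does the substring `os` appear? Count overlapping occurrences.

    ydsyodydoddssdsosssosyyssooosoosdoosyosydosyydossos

Sliding a length-2 window over the 51 characters (50 positions):
  position 16–17: os
  position 20–21: os
  position 28–29: os
  position 31–32: os
  position 35–36: os
  position 38–39: os
  position 42–43: os
  position 47–48: os
  position 50–51: os

9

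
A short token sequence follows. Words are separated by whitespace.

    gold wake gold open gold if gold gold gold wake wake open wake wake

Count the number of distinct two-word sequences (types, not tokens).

14 tokens → 13 bigram windows in total.
Repeated bigrams (each contributes count−1 duplicates):
  gold gold: 2
  gold wake: 2
  wake wake: 2
3 duplicate windows → 13 − 3 = 10 distinct.

10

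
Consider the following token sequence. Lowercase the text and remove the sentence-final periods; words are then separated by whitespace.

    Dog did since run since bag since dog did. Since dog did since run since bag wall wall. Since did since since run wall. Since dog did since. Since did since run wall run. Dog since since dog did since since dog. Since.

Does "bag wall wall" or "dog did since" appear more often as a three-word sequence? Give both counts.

"bag wall wall": 1 occurrence
"dog did since": 5 occurrences

"dog did since" (5 vs 1)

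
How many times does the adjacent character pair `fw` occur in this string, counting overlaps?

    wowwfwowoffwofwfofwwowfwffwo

6

Sliding a length-2 window over the 28 characters (27 positions):
  position 5–6: fw
  position 11–12: fw
  position 14–15: fw
  position 18–19: fw
  position 23–24: fw
  position 26–27: fw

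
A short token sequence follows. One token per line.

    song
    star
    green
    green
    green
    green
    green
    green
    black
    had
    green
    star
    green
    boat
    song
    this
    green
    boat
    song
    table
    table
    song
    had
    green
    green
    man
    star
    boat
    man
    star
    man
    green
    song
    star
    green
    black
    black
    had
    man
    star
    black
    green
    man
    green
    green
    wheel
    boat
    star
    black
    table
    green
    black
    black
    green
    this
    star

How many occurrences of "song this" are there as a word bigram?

1

Scanning the 55 overlapping bigram windows for "song this":
  position 15–16: song this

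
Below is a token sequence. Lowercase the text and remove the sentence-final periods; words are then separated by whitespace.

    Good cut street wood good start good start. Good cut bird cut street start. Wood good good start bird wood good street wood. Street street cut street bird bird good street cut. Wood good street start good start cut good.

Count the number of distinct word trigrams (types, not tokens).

40 tokens → 38 trigram windows in total.
Repeated trigrams (each contributes count−1 duplicates):
  good start good: 2
  start good start: 2
  wood good street: 2
3 duplicate windows → 38 − 3 = 35 distinct.

35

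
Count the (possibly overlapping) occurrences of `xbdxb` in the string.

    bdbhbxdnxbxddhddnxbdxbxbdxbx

2

Sliding a length-5 window over the 28 characters (24 positions):
  position 18–22: xbdxb
  position 23–27: xbdxb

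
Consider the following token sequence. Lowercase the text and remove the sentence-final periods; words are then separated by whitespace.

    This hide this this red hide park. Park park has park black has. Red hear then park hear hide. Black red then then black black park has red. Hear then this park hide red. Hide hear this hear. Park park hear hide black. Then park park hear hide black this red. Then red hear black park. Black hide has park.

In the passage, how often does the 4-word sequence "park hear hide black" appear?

3

Scanning the 57 overlapping 4-gram windows for "park hear hide black":
  position 17–20: park hear hide black
  position 40–43: park hear hide black
  position 46–49: park hear hide black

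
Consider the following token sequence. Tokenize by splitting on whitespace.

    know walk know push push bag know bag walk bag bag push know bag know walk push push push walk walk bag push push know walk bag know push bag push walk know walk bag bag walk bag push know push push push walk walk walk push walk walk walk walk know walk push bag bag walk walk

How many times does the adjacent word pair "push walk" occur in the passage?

Scanning the 57 overlapping bigram windows for "push walk":
  position 19–20: push walk
  position 31–32: push walk
  position 43–44: push walk
  position 47–48: push walk

4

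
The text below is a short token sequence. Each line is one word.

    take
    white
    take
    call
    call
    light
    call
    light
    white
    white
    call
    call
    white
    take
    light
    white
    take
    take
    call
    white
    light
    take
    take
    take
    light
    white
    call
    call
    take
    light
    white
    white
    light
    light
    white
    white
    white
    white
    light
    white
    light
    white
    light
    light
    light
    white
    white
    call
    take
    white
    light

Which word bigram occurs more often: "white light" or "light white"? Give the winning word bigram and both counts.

"light white" (8 vs 6)

"white light": 6 occurrences
"light white": 8 occurrences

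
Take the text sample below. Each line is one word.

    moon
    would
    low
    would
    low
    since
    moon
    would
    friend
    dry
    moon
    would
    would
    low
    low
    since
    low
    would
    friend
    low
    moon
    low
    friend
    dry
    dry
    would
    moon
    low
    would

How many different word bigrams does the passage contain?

29 tokens → 28 bigram windows in total.
Repeated bigrams (each contributes count−1 duplicates):
  low would: 3
  moon would: 3
  would low: 3
  friend dry: 2
  low since: 2
  moon low: 2
  would friend: 2
10 duplicate windows → 28 − 10 = 18 distinct.

18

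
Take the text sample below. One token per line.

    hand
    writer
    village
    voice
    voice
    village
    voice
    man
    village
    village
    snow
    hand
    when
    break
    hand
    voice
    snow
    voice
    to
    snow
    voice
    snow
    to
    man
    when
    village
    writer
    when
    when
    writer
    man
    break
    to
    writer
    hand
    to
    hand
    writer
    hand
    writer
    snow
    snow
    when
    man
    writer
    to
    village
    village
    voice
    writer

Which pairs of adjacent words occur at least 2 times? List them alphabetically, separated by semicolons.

Bigram counts meeting the condition (at least 2 times):
  hand writer: 3
  snow voice: 2
  village village: 2
  village voice: 3
  voice snow: 2
  writer hand: 2

hand writer; snow voice; village village; village voice; voice snow; writer hand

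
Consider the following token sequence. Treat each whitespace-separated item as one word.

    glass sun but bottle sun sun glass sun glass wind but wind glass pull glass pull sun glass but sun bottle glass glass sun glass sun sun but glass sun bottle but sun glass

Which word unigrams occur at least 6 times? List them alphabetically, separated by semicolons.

Unigram counts meeting the condition (at least 6 times):
  glass: 11
  sun: 11

glass; sun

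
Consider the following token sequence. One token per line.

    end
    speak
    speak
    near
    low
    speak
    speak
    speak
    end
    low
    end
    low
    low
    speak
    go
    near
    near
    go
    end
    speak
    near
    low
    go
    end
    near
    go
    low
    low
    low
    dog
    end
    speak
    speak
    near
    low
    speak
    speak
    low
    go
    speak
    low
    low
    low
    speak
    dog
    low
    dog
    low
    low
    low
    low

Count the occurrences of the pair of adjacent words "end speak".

Scanning the 50 overlapping bigram windows for "end speak":
  position 1–2: end speak
  position 19–20: end speak
  position 31–32: end speak

3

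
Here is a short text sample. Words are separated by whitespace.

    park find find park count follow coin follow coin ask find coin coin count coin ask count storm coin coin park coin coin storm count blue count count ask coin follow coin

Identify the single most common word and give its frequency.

"coin", 11 times

Unigram frequencies (highest first):
  coin: 11
  count: 6
  park: 3
  find: 3
  follow: 3
  ask: 3
  … (2 more, each ≤ 2)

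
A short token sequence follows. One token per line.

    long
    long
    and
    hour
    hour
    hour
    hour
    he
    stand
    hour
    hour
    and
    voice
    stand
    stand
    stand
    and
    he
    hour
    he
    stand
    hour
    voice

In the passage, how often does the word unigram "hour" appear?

Scanning the 23 tokens for "hour":
  position 4: hour
  position 5: hour
  position 6: hour
  position 7: hour
  position 10: hour
  position 11: hour
  position 19: hour
  position 22: hour

8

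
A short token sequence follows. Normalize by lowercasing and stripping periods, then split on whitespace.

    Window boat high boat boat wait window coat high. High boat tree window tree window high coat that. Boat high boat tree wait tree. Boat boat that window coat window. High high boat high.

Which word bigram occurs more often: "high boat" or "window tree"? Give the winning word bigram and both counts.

"high boat" (4 vs 1)

"high boat": 4 occurrences
"window tree": 1 occurrence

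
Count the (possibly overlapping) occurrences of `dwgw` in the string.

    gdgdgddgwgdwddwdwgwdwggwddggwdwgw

Sliding a length-4 window over the 33 characters (30 positions):
  position 16–19: dwgw
  position 30–33: dwgw

2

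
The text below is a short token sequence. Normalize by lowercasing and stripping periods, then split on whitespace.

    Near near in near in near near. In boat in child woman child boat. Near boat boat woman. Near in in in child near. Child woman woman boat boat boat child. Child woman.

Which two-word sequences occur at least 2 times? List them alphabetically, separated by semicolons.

Bigram counts meeting the condition (at least 2 times):
  boat boat: 3
  child woman: 3
  in child: 2
  in in: 2
  in near: 2
  near in: 4
  near near: 2

boat boat; child woman; in child; in in; in near; near in; near near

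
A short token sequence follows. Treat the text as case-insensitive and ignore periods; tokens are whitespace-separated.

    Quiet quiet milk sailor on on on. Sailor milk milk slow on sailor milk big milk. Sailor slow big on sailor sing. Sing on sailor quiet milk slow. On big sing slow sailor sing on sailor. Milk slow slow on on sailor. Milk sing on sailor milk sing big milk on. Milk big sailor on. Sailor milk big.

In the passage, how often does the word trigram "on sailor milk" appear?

6

Scanning the 56 overlapping trigram windows for "on sailor milk":
  position 7–9: on sailor milk
  position 12–14: on sailor milk
  position 35–37: on sailor milk
  position 41–43: on sailor milk
  position 45–47: on sailor milk
  position 55–57: on sailor milk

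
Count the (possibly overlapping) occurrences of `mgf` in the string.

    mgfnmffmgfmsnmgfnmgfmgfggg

5

Sliding a length-3 window over the 26 characters (24 positions):
  position 1–3: mgf
  position 8–10: mgf
  position 14–16: mgf
  position 18–20: mgf
  position 21–23: mgf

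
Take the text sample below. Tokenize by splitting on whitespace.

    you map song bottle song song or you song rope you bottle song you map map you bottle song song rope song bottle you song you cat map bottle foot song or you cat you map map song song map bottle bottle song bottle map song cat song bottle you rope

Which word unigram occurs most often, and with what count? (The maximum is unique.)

"song", 15 times

Unigram frequencies (highest first):
  song: 15
  you: 10
  bottle: 9
  map: 8
  rope: 3
  cat: 3
  … (2 more, each ≤ 2)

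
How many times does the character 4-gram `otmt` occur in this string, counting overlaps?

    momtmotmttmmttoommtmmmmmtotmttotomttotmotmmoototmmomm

2

Sliding a length-4 window over the 53 characters (50 positions):
  position 6–9: otmt
  position 26–29: otmt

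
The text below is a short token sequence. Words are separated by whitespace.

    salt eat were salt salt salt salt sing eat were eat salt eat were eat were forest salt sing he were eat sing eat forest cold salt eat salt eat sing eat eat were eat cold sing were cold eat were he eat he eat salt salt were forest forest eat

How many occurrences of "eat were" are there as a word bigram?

6

Scanning the 50 overlapping bigram windows for "eat were":
  position 2–3: eat were
  position 9–10: eat were
  position 13–14: eat were
  position 15–16: eat were
  position 33–34: eat were
  position 40–41: eat were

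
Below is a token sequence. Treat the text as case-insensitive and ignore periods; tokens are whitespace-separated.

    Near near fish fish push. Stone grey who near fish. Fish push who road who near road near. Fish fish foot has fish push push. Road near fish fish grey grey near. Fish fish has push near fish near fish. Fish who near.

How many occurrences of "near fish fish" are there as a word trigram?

Scanning the 41 overlapping trigram windows for "near fish fish":
  position 2–4: near fish fish
  position 9–11: near fish fish
  position 18–20: near fish fish
  position 27–29: near fish fish
  position 32–34: near fish fish
  position 39–41: near fish fish

6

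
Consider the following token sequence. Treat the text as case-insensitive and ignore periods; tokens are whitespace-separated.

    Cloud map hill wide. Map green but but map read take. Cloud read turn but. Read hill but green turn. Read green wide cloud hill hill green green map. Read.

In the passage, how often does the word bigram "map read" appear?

Scanning the 29 overlapping bigram windows for "map read":
  position 9–10: map read
  position 29–30: map read

2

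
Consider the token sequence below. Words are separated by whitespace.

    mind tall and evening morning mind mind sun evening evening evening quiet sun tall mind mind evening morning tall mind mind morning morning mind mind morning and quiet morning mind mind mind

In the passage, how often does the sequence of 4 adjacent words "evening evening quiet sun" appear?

Scanning the 29 overlapping 4-gram windows for "evening evening quiet sun":
  position 10–13: evening evening quiet sun

1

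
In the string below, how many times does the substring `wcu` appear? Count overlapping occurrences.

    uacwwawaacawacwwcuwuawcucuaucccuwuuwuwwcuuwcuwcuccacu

5

Sliding a length-3 window over the 53 characters (51 positions):
  position 16–18: wcu
  position 22–24: wcu
  position 39–41: wcu
  position 43–45: wcu
  position 46–48: wcu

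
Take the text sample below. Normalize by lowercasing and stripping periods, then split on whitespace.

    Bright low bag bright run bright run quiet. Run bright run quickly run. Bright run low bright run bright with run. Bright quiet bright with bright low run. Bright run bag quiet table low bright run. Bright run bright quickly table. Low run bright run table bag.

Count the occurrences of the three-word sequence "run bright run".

6

Scanning the 45 overlapping trigram windows for "run bright run":
  position 5–7: run bright run
  position 9–11: run bright run
  position 13–15: run bright run
  position 28–30: run bright run
  position 36–38: run bright run
  position 43–45: run bright run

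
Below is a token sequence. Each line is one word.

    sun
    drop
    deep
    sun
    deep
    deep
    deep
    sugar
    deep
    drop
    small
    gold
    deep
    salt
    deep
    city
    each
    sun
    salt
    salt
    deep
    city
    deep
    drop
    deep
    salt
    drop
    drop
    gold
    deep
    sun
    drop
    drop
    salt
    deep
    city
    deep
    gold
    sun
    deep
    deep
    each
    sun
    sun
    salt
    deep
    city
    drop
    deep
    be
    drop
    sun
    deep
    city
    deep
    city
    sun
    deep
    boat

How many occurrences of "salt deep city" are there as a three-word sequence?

Scanning the 57 overlapping trigram windows for "salt deep city":
  position 14–16: salt deep city
  position 20–22: salt deep city
  position 34–36: salt deep city
  position 45–47: salt deep city

4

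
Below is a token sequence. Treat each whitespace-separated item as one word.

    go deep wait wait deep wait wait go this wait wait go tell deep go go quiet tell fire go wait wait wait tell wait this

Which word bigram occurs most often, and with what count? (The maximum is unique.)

"wait wait", 5 times

Bigram frequencies (highest first):
  wait wait: 5
  deep wait: 2
  wait go: 2
  go deep: 1
  wait deep: 1
  go this: 1
  … (13 more, each ≤ 1)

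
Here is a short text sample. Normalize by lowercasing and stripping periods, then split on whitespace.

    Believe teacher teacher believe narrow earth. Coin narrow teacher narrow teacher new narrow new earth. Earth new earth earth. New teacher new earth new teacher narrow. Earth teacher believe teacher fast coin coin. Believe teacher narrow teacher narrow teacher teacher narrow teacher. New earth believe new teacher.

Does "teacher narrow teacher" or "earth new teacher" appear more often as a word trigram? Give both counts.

"teacher narrow teacher" (4 vs 2)

"teacher narrow teacher": 4 occurrences
"earth new teacher": 2 occurrences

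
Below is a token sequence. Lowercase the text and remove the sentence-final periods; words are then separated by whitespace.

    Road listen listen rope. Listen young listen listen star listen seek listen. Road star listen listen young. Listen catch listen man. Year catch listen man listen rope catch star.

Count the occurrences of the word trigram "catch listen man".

2

Scanning the 27 overlapping trigram windows for "catch listen man":
  position 19–21: catch listen man
  position 23–25: catch listen man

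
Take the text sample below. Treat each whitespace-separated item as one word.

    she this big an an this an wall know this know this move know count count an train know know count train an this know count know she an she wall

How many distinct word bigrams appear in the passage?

25

31 tokens → 30 bigram windows in total.
Repeated bigrams (each contributes count−1 duplicates):
  know count: 3
  an this: 2
  know this: 2
  this know: 2
5 duplicate windows → 30 − 5 = 25 distinct.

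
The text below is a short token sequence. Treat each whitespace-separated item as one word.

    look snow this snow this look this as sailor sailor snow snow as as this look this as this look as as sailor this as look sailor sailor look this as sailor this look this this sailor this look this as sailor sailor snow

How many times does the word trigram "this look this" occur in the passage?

Scanning the 42 overlapping trigram windows for "this look this":
  position 5–7: this look this
  position 15–17: this look this
  position 33–35: this look this
  position 38–40: this look this

4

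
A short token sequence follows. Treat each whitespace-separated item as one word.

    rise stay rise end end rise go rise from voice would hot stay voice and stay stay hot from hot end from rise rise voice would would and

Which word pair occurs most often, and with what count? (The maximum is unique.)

"voice would", 2 times

Bigram frequencies (highest first):
  voice would: 2
  rise stay: 1
  stay rise: 1
  rise end: 1
  end end: 1
  end rise: 1
  … (20 more, each ≤ 1)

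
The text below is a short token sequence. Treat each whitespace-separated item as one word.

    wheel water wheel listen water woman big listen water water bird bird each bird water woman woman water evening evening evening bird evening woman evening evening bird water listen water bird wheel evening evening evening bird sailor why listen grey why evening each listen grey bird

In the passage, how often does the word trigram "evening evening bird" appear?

3

Scanning the 44 overlapping trigram windows for "evening evening bird":
  position 20–22: evening evening bird
  position 25–27: evening evening bird
  position 34–36: evening evening bird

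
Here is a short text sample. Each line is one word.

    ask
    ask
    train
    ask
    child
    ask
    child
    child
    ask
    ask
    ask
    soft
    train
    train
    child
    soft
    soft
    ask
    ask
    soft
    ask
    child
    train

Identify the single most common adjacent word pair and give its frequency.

"ask ask", 4 times

Bigram frequencies (highest first):
  ask ask: 4
  ask child: 3
  child ask: 2
  ask soft: 2
  soft ask: 2
  ask train: 1
  … (8 more, each ≤ 1)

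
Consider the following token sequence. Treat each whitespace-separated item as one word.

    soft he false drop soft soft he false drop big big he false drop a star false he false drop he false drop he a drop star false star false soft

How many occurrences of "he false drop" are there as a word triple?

Scanning the 29 overlapping trigram windows for "he false drop":
  position 2–4: he false drop
  position 7–9: he false drop
  position 12–14: he false drop
  position 18–20: he false drop
  position 21–23: he false drop

5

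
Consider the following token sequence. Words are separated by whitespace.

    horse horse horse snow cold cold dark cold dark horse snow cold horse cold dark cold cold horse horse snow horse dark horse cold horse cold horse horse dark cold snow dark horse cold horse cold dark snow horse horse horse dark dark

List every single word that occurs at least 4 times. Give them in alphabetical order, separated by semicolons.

cold; dark; horse; snow

Unigram counts meeting the condition (at least 4 times):
  cold: 12
  dark: 9
  horse: 17
  snow: 5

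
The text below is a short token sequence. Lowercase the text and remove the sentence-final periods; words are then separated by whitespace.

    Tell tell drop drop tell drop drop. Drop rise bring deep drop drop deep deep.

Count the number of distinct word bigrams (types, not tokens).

10

15 tokens → 14 bigram windows in total.
Repeated bigrams (each contributes count−1 duplicates):
  drop drop: 4
  tell drop: 2
4 duplicate windows → 14 − 4 = 10 distinct.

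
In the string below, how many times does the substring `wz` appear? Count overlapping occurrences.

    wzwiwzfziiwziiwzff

Sliding a length-2 window over the 18 characters (17 positions):
  position 1–2: wz
  position 5–6: wz
  position 11–12: wz
  position 15–16: wz

4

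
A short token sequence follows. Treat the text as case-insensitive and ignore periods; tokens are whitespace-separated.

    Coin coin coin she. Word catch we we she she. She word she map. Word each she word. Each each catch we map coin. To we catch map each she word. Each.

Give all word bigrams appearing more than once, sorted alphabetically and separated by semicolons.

catch we; coin coin; each she; she she; she word; word each

Bigram counts meeting the condition (more than once):
  catch we: 2
  coin coin: 2
  each she: 2
  she she: 2
  she word: 4
  word each: 3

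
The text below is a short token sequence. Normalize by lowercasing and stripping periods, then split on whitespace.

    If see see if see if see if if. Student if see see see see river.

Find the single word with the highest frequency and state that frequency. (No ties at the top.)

"see", 8 times

Unigram frequencies (highest first):
  see: 8
  if: 6
  student: 1
  river: 1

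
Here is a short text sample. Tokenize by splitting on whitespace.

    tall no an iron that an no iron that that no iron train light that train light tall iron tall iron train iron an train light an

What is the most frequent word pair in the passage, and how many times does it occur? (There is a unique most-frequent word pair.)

Bigram frequencies (highest first):
  train light: 3
  iron that: 2
  no iron: 2
  iron train: 2
  tall iron: 2
  tall no: 1
  … (14 more, each ≤ 1)

"train light", 3 times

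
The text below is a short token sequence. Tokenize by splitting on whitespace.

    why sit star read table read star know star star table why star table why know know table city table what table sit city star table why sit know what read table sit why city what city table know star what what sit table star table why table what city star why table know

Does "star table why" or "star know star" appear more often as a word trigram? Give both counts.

"star table why" (4 vs 1)

"star table why": 4 occurrences
"star know star": 1 occurrence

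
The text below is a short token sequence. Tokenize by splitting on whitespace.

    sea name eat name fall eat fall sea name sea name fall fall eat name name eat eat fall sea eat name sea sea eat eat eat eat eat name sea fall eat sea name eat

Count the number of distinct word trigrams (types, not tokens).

36 tokens → 34 trigram windows in total.
Repeated trigrams (each contributes count−1 duplicates):
  eat eat eat: 3
  eat fall sea: 2
  eat name sea: 2
  sea name eat: 2
5 duplicate windows → 34 − 5 = 29 distinct.

29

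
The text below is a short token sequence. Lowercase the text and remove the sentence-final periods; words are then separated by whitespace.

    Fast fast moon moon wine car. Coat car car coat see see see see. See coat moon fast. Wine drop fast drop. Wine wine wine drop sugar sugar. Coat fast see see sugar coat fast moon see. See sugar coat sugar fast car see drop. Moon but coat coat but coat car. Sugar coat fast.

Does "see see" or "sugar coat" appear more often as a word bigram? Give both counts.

"see see": 6 occurrences
"sugar coat": 4 occurrences

"see see" (6 vs 4)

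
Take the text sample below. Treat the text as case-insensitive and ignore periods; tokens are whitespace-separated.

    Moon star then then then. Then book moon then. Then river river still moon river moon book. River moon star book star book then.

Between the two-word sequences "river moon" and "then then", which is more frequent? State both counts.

"river moon": 2 occurrences
"then then": 4 occurrences

"then then" (4 vs 2)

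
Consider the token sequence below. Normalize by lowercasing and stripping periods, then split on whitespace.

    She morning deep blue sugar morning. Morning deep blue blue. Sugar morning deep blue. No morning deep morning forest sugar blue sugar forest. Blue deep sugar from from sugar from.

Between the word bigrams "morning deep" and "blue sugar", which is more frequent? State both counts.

"morning deep" (4 vs 3)

"morning deep": 4 occurrences
"blue sugar": 3 occurrences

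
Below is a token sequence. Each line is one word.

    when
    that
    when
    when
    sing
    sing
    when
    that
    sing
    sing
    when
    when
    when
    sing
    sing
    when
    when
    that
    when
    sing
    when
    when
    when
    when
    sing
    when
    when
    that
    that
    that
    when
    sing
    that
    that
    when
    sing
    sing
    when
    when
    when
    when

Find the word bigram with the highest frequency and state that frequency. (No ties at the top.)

"when when", 11 times

Bigram frequencies (highest first):
  when when: 11
  when sing: 6
  sing when: 6
  when that: 4
  that when: 4
  sing sing: 4
  … (3 more, each ≤ 3)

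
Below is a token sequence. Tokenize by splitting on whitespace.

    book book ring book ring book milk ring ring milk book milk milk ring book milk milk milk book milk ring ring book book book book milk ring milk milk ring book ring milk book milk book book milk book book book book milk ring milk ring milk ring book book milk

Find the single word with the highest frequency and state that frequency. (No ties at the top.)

"book", 21 times

Unigram frequencies (highest first):
  book: 21
  milk: 18
  ring: 13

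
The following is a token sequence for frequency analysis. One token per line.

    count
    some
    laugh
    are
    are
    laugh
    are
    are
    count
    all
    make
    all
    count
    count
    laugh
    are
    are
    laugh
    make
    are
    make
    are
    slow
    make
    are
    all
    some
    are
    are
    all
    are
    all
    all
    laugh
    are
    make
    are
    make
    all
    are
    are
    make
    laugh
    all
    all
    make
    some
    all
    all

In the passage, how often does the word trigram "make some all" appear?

1

Scanning the 47 overlapping trigram windows for "make some all":
  position 46–48: make some all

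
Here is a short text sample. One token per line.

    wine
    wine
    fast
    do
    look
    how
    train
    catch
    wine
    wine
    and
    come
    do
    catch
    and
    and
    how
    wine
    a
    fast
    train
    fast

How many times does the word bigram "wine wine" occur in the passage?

2

Scanning the 21 overlapping bigram windows for "wine wine":
  position 1–2: wine wine
  position 9–10: wine wine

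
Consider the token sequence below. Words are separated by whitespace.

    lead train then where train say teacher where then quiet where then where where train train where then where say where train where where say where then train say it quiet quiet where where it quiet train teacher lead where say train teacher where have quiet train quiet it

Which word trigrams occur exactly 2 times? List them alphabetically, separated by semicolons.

Trigram counts meeting the condition (exactly 2 times):
  where say where: 2
  where then where: 2

where say where; where then where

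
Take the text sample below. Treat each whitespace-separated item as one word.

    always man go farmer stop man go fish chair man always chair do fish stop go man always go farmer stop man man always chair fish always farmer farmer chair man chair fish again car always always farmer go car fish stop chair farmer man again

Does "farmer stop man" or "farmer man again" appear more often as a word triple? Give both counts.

"farmer stop man" (2 vs 1)

"farmer stop man": 2 occurrences
"farmer man again": 1 occurrence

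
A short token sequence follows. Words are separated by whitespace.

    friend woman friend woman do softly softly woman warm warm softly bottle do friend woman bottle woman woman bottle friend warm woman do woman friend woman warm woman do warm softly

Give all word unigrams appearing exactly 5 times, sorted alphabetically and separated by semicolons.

friend; warm

Unigram counts meeting the condition (exactly 5 times):
  friend: 5
  warm: 5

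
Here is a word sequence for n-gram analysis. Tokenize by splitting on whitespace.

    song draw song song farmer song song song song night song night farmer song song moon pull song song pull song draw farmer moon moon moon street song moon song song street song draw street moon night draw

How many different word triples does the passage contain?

34

38 tokens → 36 trigram windows in total.
Repeated trigrams (each contributes count−1 duplicates):
  farmer song song: 2
  song song song: 2
2 duplicate windows → 36 − 2 = 34 distinct.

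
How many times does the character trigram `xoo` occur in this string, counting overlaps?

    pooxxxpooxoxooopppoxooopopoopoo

2

Sliding a length-3 window over the 31 characters (29 positions):
  position 12–14: xoo
  position 20–22: xoo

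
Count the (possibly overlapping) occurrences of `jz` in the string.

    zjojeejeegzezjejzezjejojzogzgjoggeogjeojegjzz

Sliding a length-2 window over the 45 characters (44 positions):
  position 16–17: jz
  position 24–25: jz
  position 43–44: jz

3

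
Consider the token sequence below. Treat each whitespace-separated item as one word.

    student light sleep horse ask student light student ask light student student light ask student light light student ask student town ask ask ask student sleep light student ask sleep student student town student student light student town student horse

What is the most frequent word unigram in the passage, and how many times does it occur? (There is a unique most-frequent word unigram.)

Unigram frequencies (highest first):
  student: 16
  light: 8
  ask: 8
  sleep: 3
  town: 3
  horse: 2

"student", 16 times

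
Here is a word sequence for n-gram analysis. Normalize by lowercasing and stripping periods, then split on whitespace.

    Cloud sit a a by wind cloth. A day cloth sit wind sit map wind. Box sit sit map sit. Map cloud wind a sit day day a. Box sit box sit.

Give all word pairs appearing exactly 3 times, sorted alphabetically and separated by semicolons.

box sit; sit map

Bigram counts meeting the condition (exactly 3 times):
  box sit: 3
  sit map: 3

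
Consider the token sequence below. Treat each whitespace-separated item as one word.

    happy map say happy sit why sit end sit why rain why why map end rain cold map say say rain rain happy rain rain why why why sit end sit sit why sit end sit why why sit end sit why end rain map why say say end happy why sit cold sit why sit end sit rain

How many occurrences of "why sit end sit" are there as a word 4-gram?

Scanning the 56 overlapping 4-gram windows for "why sit end sit":
  position 6–9: why sit end sit
  position 28–31: why sit end sit
  position 33–36: why sit end sit
  position 38–41: why sit end sit
  position 55–58: why sit end sit

5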